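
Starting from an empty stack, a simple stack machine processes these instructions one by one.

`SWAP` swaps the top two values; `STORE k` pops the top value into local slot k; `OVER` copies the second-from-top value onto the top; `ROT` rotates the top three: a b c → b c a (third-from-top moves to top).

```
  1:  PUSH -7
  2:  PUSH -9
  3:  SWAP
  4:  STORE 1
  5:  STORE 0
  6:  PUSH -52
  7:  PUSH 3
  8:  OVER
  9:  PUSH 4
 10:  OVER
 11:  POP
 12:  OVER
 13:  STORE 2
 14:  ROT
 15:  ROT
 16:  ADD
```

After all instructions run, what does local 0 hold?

-9

PUSH -7   [-7]
PUSH -9   [-7, -9]
SWAP      [-9, -7]
STORE 1   [-9]
STORE 0   []
PUSH -52  [-52]
PUSH 3    [-52, 3]
OVER      [-52, 3, -52]
PUSH 4    [-52, 3, -52, 4]
OVER      [-52, 3, -52, 4, -52]
POP       [-52, 3, -52, 4]
OVER      [-52, 3, -52, 4, -52]
STORE 2   [-52, 3, -52, 4]
ROT       [-52, -52, 4, 3]
ROT       [-52, 4, 3, -52]
ADD       [-52, 4, -49]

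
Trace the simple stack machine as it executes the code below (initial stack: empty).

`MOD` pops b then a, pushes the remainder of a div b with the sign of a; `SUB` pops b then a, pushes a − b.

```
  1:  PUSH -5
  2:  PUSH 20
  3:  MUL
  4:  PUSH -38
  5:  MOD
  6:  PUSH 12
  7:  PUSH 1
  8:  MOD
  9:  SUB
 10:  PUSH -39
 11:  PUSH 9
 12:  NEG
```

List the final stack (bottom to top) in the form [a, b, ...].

[-24, -39, -9]

PUSH -5  → [-5]
PUSH 20  → [-5, 20]
MUL      → [-100]
PUSH -38 → [-100, -38]
MOD      → [-24]
PUSH 12  → [-24, 12]
PUSH 1   → [-24, 12, 1]
MOD      → [-24, 0]
SUB      → [-24]
PUSH -39 → [-24, -39]
PUSH 9   → [-24, -39, 9]
NEG      → [-24, -39, -9]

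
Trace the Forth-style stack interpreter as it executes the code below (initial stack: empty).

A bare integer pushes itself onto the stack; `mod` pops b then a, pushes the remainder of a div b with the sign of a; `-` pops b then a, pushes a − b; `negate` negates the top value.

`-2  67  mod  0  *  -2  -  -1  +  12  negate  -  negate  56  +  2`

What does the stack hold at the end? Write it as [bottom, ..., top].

-2     : [-2]
67     : [-2, 67]
mod    : [-2]
0      : [-2, 0]
*      : [0]
-2     : [0, -2]
-      : [2]
-1     : [2, -1]
+      : [1]
12     : [1, 12]
negate : [1, -12]
-      : [13]
negate : [-13]
56     : [-13, 56]
+      : [43]
2      : [43, 2]

[43, 2]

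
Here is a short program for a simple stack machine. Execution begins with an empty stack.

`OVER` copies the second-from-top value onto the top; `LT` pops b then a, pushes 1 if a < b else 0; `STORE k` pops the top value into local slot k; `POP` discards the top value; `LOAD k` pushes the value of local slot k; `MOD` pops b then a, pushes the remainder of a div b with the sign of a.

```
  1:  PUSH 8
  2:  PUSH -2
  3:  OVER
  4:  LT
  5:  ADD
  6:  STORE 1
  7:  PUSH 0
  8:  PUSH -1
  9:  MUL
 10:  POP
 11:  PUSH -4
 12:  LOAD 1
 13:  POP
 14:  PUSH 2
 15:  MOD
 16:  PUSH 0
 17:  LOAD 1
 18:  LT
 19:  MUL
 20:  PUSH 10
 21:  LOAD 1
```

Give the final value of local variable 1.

PUSH 8  -> [8]
PUSH -2 -> [8, -2]
OVER    -> [8, -2, 8]
LT      -> [8, 1]
ADD     -> [9]
STORE 1 -> []
PUSH 0  -> [0]
PUSH -1 -> [0, -1]
MUL     -> [0]
POP     -> []
PUSH -4 -> [-4]
LOAD 1  -> [-4, 9]
POP     -> [-4]
PUSH 2  -> [-4, 2]
MOD     -> [0]
PUSH 0  -> [0, 0]
LOAD 1  -> [0, 0, 9]
LT      -> [0, 1]
MUL     -> [0]
PUSH 10 -> [0, 10]
LOAD 1  -> [0, 10, 9]

9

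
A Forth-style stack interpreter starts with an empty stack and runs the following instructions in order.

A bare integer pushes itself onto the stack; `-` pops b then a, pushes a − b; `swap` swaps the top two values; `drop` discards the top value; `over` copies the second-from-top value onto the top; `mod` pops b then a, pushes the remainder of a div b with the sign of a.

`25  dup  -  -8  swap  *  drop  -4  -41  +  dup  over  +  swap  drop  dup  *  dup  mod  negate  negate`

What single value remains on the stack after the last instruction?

25     -> [25]
dup    -> [25, 25]
-      -> [0]
-8     -> [0, -8]
swap   -> [-8, 0]
*      -> [0]
drop   -> []
-4     -> [-4]
-41    -> [-4, -41]
+      -> [-45]
dup    -> [-45, -45]
over   -> [-45, -45, -45]
+      -> [-45, -90]
swap   -> [-90, -45]
drop   -> [-90]
dup    -> [-90, -90]
*      -> [8100]
dup    -> [8100, 8100]
mod    -> [0]
negate -> [0]
negate -> [0]

0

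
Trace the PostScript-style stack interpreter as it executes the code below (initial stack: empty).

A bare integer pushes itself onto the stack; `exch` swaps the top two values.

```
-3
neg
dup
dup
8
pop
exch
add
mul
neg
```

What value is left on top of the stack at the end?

-3    -3
neg   3
dup   3 3
dup   3 3 3
8     3 3 3 8
pop   3 3 3
exch  3 3 3
add   3 6
mul   18
neg   -18

-18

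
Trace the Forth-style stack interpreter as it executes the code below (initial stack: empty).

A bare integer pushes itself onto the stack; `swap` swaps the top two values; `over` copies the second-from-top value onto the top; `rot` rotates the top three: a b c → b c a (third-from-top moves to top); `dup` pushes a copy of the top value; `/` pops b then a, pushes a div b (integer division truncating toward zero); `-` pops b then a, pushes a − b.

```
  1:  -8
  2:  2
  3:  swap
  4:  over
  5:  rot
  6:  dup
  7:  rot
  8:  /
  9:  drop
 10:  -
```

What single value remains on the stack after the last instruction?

-8   -> -8
2    -> -8 2
swap -> 2 -8
over -> 2 -8 2
rot  -> -8 2 2
dup  -> -8 2 2 2
rot  -> -8 2 2 2
/    -> -8 2 1
drop -> -8 2
-    -> -10

-10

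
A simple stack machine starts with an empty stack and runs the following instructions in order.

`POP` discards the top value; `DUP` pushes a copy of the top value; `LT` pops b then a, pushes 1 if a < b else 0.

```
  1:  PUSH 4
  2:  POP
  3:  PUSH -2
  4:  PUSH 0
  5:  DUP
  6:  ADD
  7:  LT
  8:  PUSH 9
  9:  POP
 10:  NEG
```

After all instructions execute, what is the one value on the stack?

PUSH 4  → [4]
POP     → []
PUSH -2 → [-2]
PUSH 0  → [-2, 0]
DUP     → [-2, 0, 0]
ADD     → [-2, 0]
LT      → [1]
PUSH 9  → [1, 9]
POP     → [1]
NEG     → [-1]

-1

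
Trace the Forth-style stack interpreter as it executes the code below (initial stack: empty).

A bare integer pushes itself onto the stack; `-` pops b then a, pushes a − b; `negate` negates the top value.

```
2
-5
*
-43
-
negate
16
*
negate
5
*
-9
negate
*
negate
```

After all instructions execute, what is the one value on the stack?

2      : [2]
-5     : [2, -5]
*      : [-10]
-43    : [-10, -43]
-      : [33]
negate : [-33]
16     : [-33, 16]
*      : [-528]
negate : [528]
5      : [528, 5]
*      : [2640]
-9     : [2640, -9]
negate : [2640, 9]
*      : [23760]
negate : [-23760]

-23760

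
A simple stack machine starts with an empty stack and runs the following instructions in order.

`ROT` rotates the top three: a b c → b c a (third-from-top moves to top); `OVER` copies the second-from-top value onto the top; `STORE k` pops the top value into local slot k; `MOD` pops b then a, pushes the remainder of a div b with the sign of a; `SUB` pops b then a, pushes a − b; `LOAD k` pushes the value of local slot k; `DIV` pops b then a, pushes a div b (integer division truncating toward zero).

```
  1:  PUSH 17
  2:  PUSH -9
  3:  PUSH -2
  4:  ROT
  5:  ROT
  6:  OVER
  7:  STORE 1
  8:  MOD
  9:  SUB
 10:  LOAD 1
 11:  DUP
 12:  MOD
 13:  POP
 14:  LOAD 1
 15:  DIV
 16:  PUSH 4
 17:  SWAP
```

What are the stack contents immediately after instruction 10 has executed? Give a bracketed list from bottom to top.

PUSH 17  17
PUSH -9  17 -9
PUSH -2  17 -9 -2
ROT      -9 -2 17
ROT      -2 17 -9
OVER     -2 17 -9 17
STORE 1  -2 17 -9
MOD      -2 8
SUB      -10
LOAD 1   -10 17

[-10, 17]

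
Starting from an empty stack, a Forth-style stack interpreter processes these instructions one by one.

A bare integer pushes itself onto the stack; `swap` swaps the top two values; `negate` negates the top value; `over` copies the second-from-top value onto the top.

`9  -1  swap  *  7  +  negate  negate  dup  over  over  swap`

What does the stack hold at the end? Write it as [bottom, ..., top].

9       9
-1      9 -1
swap    -1 9
*       -9
7       -9 7
+       -2
negate  2
negate  -2
dup     -2 -2
over    -2 -2 -2
over    -2 -2 -2 -2
swap    -2 -2 -2 -2

[-2, -2, -2, -2]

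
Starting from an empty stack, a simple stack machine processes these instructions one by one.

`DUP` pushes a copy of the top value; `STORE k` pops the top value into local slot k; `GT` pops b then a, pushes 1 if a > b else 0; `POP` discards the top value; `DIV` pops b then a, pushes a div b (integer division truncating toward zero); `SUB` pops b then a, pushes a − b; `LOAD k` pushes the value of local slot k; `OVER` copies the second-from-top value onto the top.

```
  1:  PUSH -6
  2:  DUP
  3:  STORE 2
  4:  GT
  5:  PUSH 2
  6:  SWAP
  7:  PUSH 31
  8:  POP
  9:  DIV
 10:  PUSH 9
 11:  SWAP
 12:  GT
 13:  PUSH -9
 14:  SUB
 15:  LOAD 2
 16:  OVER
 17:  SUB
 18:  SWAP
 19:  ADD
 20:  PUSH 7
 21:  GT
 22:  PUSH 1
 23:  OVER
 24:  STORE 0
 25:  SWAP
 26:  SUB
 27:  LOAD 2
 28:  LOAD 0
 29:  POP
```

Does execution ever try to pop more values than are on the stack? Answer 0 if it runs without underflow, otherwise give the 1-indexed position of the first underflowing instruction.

4

PUSH -6 : [-6]
DUP     : [-6, -6]
STORE 2 : [-6]
GT  — needs 2 operands, stack has 1 → underflow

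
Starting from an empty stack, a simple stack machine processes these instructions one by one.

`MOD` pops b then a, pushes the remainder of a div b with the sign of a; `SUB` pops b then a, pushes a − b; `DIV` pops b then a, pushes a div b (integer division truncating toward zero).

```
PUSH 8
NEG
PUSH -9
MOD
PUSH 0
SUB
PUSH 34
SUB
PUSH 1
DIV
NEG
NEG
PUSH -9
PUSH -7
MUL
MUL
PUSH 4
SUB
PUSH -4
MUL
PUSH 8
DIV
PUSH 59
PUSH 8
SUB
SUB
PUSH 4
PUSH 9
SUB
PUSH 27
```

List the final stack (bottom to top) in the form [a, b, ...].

[1274, -5, 27]

PUSH 8  → 8
NEG     → -8
PUSH -9 → -8 -9
MOD     → -8
PUSH 0  → -8 0
SUB     → -8
PUSH 34 → -8 34
SUB     → -42
PUSH 1  → -42 1
DIV     → -42
NEG     → 42
NEG     → -42
PUSH -9 → -42 -9
PUSH -7 → -42 -9 -7
MUL     → -42 63
MUL     → -2646
PUSH 4  → -2646 4
SUB     → -2650
PUSH -4 → -2650 -4
MUL     → 10600
PUSH 8  → 10600 8
DIV     → 1325
PUSH 59 → 1325 59
PUSH 8  → 1325 59 8
SUB     → 1325 51
SUB     → 1274
PUSH 4  → 1274 4
PUSH 9  → 1274 4 9
SUB     → 1274 -5
PUSH 27 → 1274 -5 27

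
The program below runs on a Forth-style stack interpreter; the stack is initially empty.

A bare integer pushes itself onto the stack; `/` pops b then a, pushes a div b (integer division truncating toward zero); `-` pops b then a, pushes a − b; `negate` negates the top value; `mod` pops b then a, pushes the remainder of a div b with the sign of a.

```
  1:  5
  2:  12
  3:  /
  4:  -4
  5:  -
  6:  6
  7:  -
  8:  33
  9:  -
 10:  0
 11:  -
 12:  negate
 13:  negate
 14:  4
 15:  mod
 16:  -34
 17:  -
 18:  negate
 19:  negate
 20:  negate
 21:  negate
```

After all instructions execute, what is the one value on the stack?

5      -> 5
12     -> 5 12
/      -> 0
-4     -> 0 -4
-      -> 4
6      -> 4 6
-      -> -2
33     -> -2 33
-      -> -35
0      -> -35 0
-      -> -35
negate -> 35
negate -> -35
4      -> -35 4
mod    -> -3
-34    -> -3 -34
-      -> 31
negate -> -31
negate -> 31
negate -> -31
negate -> 31

31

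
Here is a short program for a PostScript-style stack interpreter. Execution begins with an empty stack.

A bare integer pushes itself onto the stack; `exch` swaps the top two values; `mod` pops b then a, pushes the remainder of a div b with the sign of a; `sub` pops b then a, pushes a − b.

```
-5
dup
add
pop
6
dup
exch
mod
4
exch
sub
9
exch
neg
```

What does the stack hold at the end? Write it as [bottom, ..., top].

-5    -5
dup   -5 -5
add   -10
pop   (empty)
6     6
dup   6 6
exch  6 6
mod   0
4     0 4
exch  4 0
sub   4
9     4 9
exch  9 4
neg   9 -4

[9, -4]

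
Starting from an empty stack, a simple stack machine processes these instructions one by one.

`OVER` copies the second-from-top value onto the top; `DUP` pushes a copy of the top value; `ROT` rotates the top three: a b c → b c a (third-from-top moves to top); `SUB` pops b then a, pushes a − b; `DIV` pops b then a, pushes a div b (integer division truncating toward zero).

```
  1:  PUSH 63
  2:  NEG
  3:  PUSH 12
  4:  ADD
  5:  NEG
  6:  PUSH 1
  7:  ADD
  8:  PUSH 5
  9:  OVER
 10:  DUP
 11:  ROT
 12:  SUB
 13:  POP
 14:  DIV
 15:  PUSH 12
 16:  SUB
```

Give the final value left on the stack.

-11

PUSH 63 : 63
NEG     : -63
PUSH 12 : -63 12
ADD     : -51
NEG     : 51
PUSH 1  : 51 1
ADD     : 52
PUSH 5  : 52 5
OVER    : 52 5 52
DUP     : 52 5 52 52
ROT     : 52 52 52 5
SUB     : 52 52 47
POP     : 52 52
DIV     : 1
PUSH 12 : 1 12
SUB     : -11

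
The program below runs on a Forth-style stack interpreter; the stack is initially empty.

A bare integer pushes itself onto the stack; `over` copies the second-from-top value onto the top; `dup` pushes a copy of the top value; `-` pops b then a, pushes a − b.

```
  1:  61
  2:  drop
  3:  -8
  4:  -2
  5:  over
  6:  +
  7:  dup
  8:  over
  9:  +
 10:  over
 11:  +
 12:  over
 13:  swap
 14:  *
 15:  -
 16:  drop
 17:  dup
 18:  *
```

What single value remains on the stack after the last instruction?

61   → [61]
drop → []
-8   → [-8]
-2   → [-8, -2]
over → [-8, -2, -8]
+    → [-8, -10]
dup  → [-8, -10, -10]
over → [-8, -10, -10, -10]
+    → [-8, -10, -20]
over → [-8, -10, -20, -10]
+    → [-8, -10, -30]
over → [-8, -10, -30, -10]
swap → [-8, -10, -10, -30]
*    → [-8, -10, 300]
-    → [-8, -310]
drop → [-8]
dup  → [-8, -8]
*    → [64]

64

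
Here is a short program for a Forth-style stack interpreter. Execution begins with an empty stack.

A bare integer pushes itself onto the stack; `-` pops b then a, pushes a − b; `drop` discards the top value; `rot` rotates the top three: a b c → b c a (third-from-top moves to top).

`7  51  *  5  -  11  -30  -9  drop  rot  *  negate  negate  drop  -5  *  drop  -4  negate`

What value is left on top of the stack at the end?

4

7       7
51      7 51
*       357
5       357 5
-       352
11      352 11
-30     352 11 -30
-9      352 11 -30 -9
drop    352 11 -30
rot     11 -30 352
*       11 -10560
negate  11 10560
negate  11 -10560
drop    11
-5      11 -5
*       -55
drop    (empty)
-4      -4
negate  4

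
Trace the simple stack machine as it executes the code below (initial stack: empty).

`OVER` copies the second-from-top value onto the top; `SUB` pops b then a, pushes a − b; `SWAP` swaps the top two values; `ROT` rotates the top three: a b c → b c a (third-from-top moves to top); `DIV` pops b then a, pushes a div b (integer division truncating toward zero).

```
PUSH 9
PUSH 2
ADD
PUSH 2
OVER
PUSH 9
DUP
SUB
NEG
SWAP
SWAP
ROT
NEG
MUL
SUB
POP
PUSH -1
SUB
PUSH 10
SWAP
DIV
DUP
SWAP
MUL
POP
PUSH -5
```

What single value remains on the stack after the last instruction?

-5

PUSH 9  : [9]
PUSH 2  : [9, 2]
ADD     : [11]
PUSH 2  : [11, 2]
OVER    : [11, 2, 11]
PUSH 9  : [11, 2, 11, 9]
DUP     : [11, 2, 11, 9, 9]
SUB     : [11, 2, 11, 0]
NEG     : [11, 2, 11, 0]
SWAP    : [11, 2, 0, 11]
SWAP    : [11, 2, 11, 0]
ROT     : [11, 11, 0, 2]
NEG     : [11, 11, 0, -2]
MUL     : [11, 11, 0]
SUB     : [11, 11]
POP     : [11]
PUSH -1 : [11, -1]
SUB     : [12]
PUSH 10 : [12, 10]
SWAP    : [10, 12]
DIV     : [0]
DUP     : [0, 0]
SWAP    : [0, 0]
MUL     : [0]
POP     : []
PUSH -5 : [-5]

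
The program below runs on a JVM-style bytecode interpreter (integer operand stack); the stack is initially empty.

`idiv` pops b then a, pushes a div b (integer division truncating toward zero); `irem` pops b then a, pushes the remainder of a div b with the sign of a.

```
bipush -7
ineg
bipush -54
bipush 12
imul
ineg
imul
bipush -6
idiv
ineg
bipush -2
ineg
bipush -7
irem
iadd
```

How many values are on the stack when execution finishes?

1

bipush -7   -7
ineg        7
bipush -54  7 -54
bipush 12   7 -54 12
imul        7 -648
ineg        7 648
imul        4536
bipush -6   4536 -6
idiv        -756
ineg        756
bipush -2   756 -2
ineg        756 2
bipush -7   756 2 -7
irem        756 2
iadd        758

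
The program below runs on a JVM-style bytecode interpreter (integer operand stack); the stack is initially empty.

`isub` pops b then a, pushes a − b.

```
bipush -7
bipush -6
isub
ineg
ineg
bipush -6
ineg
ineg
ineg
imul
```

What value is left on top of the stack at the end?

bipush -7 : -7
bipush -6 : -7 -6
isub      : -1
ineg      : 1
ineg      : -1
bipush -6 : -1 -6
ineg      : -1 6
ineg      : -1 -6
ineg      : -1 6
imul      : -6

-6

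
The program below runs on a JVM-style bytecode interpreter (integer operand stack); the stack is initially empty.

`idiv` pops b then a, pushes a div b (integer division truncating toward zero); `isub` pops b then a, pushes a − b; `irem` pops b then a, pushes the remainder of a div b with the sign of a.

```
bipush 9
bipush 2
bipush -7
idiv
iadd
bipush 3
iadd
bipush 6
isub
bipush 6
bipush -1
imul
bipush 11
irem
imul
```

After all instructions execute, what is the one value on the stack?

-36

bipush 9  → 9
bipush 2  → 9 2
bipush -7 → 9 2 -7
idiv      → 9 0
iadd      → 9
bipush 3  → 9 3
iadd      → 12
bipush 6  → 12 6
isub      → 6
bipush 6  → 6 6
bipush -1 → 6 6 -1
imul      → 6 -6
bipush 11 → 6 -6 11
irem      → 6 -6
imul      → -36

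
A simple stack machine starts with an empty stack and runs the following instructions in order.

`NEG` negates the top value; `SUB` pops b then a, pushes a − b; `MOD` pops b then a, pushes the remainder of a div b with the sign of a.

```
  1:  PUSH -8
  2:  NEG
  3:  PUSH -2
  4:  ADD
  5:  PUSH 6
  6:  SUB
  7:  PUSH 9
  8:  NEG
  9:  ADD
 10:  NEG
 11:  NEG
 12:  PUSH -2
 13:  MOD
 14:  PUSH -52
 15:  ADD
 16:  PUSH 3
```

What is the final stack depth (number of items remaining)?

2

PUSH -8   [-8]
NEG       [8]
PUSH -2   [8, -2]
ADD       [6]
PUSH 6    [6, 6]
SUB       [0]
PUSH 9    [0, 9]
NEG       [0, -9]
ADD       [-9]
NEG       [9]
NEG       [-9]
PUSH -2   [-9, -2]
MOD       [-1]
PUSH -52  [-1, -52]
ADD       [-53]
PUSH 3    [-53, 3]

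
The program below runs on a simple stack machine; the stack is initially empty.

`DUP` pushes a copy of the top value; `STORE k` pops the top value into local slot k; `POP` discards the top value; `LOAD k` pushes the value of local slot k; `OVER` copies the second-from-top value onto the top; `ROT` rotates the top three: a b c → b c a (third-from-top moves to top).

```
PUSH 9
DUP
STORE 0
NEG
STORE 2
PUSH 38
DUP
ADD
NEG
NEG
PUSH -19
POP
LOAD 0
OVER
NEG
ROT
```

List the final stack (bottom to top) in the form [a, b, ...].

PUSH 9   : 9
DUP      : 9 9
STORE 0  : 9
NEG      : -9
STORE 2  : (empty)
PUSH 38  : 38
DUP      : 38 38
ADD      : 76
NEG      : -76
NEG      : 76
PUSH -19 : 76 -19
POP      : 76
LOAD 0   : 76 9
OVER     : 76 9 76
NEG      : 76 9 -76
ROT      : 9 -76 76

[9, -76, 76]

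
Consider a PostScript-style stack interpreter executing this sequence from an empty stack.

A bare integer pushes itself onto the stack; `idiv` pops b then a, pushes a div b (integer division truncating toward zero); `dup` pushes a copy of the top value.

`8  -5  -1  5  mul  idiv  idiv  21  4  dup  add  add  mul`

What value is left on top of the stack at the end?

232

8    -> 8
-5   -> 8 -5
-1   -> 8 -5 -1
5    -> 8 -5 -1 5
mul  -> 8 -5 -5
idiv -> 8 1
idiv -> 8
21   -> 8 21
4    -> 8 21 4
dup  -> 8 21 4 4
add  -> 8 21 8
add  -> 8 29
mul  -> 232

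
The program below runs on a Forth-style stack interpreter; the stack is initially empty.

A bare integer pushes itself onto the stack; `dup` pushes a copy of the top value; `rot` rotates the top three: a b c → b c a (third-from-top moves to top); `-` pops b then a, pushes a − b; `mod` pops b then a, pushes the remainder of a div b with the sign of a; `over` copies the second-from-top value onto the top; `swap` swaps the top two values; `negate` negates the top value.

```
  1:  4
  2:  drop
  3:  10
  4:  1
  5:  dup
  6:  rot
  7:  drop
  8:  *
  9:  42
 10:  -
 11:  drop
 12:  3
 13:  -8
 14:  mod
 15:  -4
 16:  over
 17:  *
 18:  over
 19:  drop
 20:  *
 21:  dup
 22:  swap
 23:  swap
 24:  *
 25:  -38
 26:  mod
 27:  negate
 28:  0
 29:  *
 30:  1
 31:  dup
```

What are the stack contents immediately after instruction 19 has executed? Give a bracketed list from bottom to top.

4    : 4
drop : (empty)
10   : 10
1    : 10 1
dup  : 10 1 1
rot  : 1 1 10
drop : 1 1
*    : 1
42   : 1 42
-    : -41
drop : (empty)
3    : 3
-8   : 3 -8
mod  : 3
-4   : 3 -4
over : 3 -4 3
*    : 3 -12
over : 3 -12 3
drop : 3 -12

[3, -12]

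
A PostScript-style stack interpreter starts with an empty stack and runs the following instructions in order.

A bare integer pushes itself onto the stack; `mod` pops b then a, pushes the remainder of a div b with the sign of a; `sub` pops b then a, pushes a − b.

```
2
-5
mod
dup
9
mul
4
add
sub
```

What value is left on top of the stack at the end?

-20

2   -> [2]
-5  -> [2, -5]
mod -> [2]
dup -> [2, 2]
9   -> [2, 2, 9]
mul -> [2, 18]
4   -> [2, 18, 4]
add -> [2, 22]
sub -> [-20]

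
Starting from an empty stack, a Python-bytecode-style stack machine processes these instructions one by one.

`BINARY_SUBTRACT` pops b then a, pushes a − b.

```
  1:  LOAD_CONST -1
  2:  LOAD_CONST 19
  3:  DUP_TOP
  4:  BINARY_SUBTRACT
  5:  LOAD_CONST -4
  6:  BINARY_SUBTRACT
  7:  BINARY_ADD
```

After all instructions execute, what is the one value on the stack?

LOAD_CONST -1    -1
LOAD_CONST 19    -1 19
DUP_TOP          -1 19 19
BINARY_SUBTRACT  -1 0
LOAD_CONST -4    -1 0 -4
BINARY_SUBTRACT  -1 4
BINARY_ADD       3

3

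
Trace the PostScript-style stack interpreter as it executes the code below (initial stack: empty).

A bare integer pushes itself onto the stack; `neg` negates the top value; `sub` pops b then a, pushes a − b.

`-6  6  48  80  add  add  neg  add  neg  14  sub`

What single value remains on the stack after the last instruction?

-6  → [-6]
6   → [-6, 6]
48  → [-6, 6, 48]
80  → [-6, 6, 48, 80]
add → [-6, 6, 128]
add → [-6, 134]
neg → [-6, -134]
add → [-140]
neg → [140]
14  → [140, 14]
sub → [126]

126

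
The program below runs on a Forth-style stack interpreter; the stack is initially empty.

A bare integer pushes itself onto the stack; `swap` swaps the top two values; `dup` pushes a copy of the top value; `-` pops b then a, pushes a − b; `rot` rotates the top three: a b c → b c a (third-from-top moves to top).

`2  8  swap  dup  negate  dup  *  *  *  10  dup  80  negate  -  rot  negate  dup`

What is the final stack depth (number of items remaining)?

4

2      -> 2
8      -> 2 8
swap   -> 8 2
dup    -> 8 2 2
negate -> 8 2 -2
dup    -> 8 2 -2 -2
*      -> 8 2 4
*      -> 8 8
*      -> 64
10     -> 64 10
dup    -> 64 10 10
80     -> 64 10 10 80
negate -> 64 10 10 -80
-      -> 64 10 90
rot    -> 10 90 64
negate -> 10 90 -64
dup    -> 10 90 -64 -64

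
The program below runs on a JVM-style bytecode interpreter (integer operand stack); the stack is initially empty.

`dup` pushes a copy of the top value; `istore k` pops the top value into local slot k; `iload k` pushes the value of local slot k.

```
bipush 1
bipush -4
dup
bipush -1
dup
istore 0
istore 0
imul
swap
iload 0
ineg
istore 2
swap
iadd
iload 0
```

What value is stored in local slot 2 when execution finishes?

1

bipush 1  → [1]
bipush -4 → [1, -4]
dup       → [1, -4, -4]
bipush -1 → [1, -4, -4, -1]
dup       → [1, -4, -4, -1, -1]
istore 0  → [1, -4, -4, -1]
istore 0  → [1, -4, -4]
imul      → [1, 16]
swap      → [16, 1]
iload 0   → [16, 1, -1]
ineg      → [16, 1, 1]
istore 2  → [16, 1]
swap      → [1, 16]
iadd      → [17]
iload 0   → [17, -1]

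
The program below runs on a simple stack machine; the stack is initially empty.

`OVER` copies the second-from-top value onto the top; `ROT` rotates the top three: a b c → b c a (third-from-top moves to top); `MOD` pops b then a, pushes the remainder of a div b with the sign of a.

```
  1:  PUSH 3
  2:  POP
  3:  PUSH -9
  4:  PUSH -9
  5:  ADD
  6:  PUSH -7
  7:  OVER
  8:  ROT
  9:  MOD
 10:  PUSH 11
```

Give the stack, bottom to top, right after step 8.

PUSH 3  → 3
POP     → (empty)
PUSH -9 → -9
PUSH -9 → -9 -9
ADD     → -18
PUSH -7 → -18 -7
OVER    → -18 -7 -18
ROT     → -7 -18 -18

[-7, -18, -18]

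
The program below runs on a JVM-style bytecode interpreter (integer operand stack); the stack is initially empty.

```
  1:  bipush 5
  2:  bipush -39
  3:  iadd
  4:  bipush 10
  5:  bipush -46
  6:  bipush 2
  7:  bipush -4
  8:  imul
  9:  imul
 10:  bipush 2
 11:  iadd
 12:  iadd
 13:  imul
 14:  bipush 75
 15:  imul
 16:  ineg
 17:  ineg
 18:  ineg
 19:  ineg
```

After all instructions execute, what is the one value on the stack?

-969000

bipush 5    [5]
bipush -39  [5, -39]
iadd        [-34]
bipush 10   [-34, 10]
bipush -46  [-34, 10, -46]
bipush 2    [-34, 10, -46, 2]
bipush -4   [-34, 10, -46, 2, -4]
imul        [-34, 10, -46, -8]
imul        [-34, 10, 368]
bipush 2    [-34, 10, 368, 2]
iadd        [-34, 10, 370]
iadd        [-34, 380]
imul        [-12920]
bipush 75   [-12920, 75]
imul        [-969000]
ineg        [969000]
ineg        [-969000]
ineg        [969000]
ineg        [-969000]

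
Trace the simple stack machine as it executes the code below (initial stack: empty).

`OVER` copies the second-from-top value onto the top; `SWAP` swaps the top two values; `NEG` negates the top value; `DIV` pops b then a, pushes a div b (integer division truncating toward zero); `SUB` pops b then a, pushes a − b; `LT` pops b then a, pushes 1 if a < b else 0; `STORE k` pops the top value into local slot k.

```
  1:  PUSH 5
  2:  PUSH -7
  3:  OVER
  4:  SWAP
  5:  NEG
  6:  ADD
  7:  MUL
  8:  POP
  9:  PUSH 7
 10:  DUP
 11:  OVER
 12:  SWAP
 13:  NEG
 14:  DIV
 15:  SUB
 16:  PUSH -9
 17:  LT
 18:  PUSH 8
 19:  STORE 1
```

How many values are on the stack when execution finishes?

PUSH 5  → 5
PUSH -7 → 5 -7
OVER    → 5 -7 5
SWAP    → 5 5 -7
NEG     → 5 5 7
ADD     → 5 12
MUL     → 60
POP     → (empty)
PUSH 7  → 7
DUP     → 7 7
OVER    → 7 7 7
SWAP    → 7 7 7
NEG     → 7 7 -7
DIV     → 7 -1
SUB     → 8
PUSH -9 → 8 -9
LT      → 0
PUSH 8  → 0 8
STORE 1 → 0

1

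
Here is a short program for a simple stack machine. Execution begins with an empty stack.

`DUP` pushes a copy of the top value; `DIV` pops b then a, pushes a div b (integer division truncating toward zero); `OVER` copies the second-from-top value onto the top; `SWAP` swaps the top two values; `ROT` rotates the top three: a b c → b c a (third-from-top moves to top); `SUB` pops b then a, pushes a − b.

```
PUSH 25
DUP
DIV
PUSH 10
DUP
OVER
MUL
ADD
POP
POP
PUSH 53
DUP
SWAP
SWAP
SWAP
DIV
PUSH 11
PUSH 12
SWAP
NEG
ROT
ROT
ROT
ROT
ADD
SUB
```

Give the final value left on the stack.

22

PUSH 25 : 25
DUP     : 25 25
DIV     : 1
PUSH 10 : 1 10
DUP     : 1 10 10
OVER    : 1 10 10 10
MUL     : 1 10 100
ADD     : 1 110
POP     : 1
POP     : (empty)
PUSH 53 : 53
DUP     : 53 53
SWAP    : 53 53
SWAP    : 53 53
SWAP    : 53 53
DIV     : 1
PUSH 11 : 1 11
PUSH 12 : 1 11 12
SWAP    : 1 12 11
NEG     : 1 12 -11
ROT     : 12 -11 1
ROT     : -11 1 12
ROT     : 1 12 -11
ROT     : 12 -11 1
ADD     : 12 -10
SUB     : 22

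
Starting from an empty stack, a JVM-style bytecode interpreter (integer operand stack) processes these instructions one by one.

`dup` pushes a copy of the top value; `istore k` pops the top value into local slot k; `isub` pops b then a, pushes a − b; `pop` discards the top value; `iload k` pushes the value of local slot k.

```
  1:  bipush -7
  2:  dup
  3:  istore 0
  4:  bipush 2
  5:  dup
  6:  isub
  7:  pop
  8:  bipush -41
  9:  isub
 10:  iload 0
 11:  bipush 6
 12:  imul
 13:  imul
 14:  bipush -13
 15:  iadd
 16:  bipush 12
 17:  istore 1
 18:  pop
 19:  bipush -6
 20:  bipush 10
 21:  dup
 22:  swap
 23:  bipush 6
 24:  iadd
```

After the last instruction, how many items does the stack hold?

3

bipush -7  -> -7
dup        -> -7 -7
istore 0   -> -7
bipush 2   -> -7 2
dup        -> -7 2 2
isub       -> -7 0
pop        -> -7
bipush -41 -> -7 -41
isub       -> 34
iload 0    -> 34 -7
bipush 6   -> 34 -7 6
imul       -> 34 -42
imul       -> -1428
bipush -13 -> -1428 -13
iadd       -> -1441
bipush 12  -> -1441 12
istore 1   -> -1441
pop        -> (empty)
bipush -6  -> -6
bipush 10  -> -6 10
dup        -> -6 10 10
swap       -> -6 10 10
bipush 6   -> -6 10 10 6
iadd       -> -6 10 16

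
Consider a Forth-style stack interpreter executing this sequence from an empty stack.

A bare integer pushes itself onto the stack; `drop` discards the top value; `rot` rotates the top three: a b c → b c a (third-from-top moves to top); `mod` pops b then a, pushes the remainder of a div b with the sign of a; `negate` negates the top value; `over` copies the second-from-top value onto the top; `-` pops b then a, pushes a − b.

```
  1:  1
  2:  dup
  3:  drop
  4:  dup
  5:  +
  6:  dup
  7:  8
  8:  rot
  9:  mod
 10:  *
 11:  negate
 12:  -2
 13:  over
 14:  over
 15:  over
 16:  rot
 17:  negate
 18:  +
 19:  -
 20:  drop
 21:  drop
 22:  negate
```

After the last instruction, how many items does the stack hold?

1

1      : [1]
dup    : [1, 1]
drop   : [1]
dup    : [1, 1]
+      : [2]
dup    : [2, 2]
8      : [2, 2, 8]
rot    : [2, 8, 2]
mod    : [2, 0]
*      : [0]
negate : [0]
-2     : [0, -2]
over   : [0, -2, 0]
over   : [0, -2, 0, -2]
over   : [0, -2, 0, -2, 0]
rot    : [0, -2, -2, 0, 0]
negate : [0, -2, -2, 0, 0]
+      : [0, -2, -2, 0]
-      : [0, -2, -2]
drop   : [0, -2]
drop   : [0]
negate : [0]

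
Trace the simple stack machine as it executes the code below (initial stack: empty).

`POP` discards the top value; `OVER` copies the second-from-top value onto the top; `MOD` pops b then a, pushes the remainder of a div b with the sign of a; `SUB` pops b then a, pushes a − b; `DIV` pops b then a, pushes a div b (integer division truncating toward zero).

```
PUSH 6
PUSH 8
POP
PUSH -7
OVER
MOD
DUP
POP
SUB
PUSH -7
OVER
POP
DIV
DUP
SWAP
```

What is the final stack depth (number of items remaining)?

2

PUSH 6  → 6
PUSH 8  → 6 8
POP     → 6
PUSH -7 → 6 -7
OVER    → 6 -7 6
MOD     → 6 -1
DUP     → 6 -1 -1
POP     → 6 -1
SUB     → 7
PUSH -7 → 7 -7
OVER    → 7 -7 7
POP     → 7 -7
DIV     → -1
DUP     → -1 -1
SWAP    → -1 -1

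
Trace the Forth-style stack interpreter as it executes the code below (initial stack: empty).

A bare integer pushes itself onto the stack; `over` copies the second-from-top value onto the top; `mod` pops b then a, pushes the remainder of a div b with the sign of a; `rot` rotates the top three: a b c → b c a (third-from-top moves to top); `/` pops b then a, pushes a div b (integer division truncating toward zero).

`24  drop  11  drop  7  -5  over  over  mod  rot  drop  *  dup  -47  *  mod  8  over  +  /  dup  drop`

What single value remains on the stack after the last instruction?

5

24   : [24]
drop : []
11   : [11]
drop : []
7    : [7]
-5   : [7, -5]
over : [7, -5, 7]
over : [7, -5, 7, -5]
mod  : [7, -5, 2]
rot  : [-5, 2, 7]
drop : [-5, 2]
*    : [-10]
dup  : [-10, -10]
-47  : [-10, -10, -47]
*    : [-10, 470]
mod  : [-10]
8    : [-10, 8]
over : [-10, 8, -10]
+    : [-10, -2]
/    : [5]
dup  : [5, 5]
drop : [5]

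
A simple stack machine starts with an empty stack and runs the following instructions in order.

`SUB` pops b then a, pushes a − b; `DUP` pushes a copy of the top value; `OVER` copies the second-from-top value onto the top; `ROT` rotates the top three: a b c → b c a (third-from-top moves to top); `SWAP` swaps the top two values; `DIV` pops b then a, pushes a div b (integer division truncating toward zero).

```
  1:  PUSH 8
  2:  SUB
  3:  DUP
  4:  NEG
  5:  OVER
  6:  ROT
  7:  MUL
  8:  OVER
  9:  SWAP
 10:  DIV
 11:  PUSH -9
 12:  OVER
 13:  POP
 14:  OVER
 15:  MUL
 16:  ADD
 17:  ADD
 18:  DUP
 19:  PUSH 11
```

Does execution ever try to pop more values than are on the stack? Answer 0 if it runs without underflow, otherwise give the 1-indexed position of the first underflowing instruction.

PUSH 8 -> [8]
SUB  — needs 2 operands, stack has 1 → underflow

2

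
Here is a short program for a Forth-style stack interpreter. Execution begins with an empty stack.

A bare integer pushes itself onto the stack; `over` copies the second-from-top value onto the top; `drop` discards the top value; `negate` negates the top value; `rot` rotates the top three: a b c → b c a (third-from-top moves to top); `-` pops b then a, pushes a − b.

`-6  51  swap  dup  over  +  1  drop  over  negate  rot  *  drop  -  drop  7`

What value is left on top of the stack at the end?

7

-6     : [-6]
51     : [-6, 51]
swap   : [51, -6]
dup    : [51, -6, -6]
over   : [51, -6, -6, -6]
+      : [51, -6, -12]
1      : [51, -6, -12, 1]
drop   : [51, -6, -12]
over   : [51, -6, -12, -6]
negate : [51, -6, -12, 6]
rot    : [51, -12, 6, -6]
*      : [51, -12, -36]
drop   : [51, -12]
-      : [63]
drop   : []
7      : [7]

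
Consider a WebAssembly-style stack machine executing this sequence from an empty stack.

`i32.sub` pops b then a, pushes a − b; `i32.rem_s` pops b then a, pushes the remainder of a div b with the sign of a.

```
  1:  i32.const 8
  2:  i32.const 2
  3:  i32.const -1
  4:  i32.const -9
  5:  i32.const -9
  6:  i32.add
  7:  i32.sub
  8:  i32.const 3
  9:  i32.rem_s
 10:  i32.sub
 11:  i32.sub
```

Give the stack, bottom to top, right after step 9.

[8, 2, 2]

i32.const 8  → 8
i32.const 2  → 8 2
i32.const -1 → 8 2 -1
i32.const -9 → 8 2 -1 -9
i32.const -9 → 8 2 -1 -9 -9
i32.add      → 8 2 -1 -18
i32.sub      → 8 2 17
i32.const 3  → 8 2 17 3
i32.rem_s    → 8 2 2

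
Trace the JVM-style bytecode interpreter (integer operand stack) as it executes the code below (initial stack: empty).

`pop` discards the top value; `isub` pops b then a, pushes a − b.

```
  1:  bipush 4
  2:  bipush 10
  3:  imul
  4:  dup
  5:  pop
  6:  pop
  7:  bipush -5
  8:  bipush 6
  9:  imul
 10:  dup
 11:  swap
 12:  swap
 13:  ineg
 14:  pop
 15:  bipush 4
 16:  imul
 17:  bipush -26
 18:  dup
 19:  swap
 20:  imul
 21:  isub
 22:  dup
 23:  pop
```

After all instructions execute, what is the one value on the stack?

-796

bipush 4   -> 4
bipush 10  -> 4 10
imul       -> 40
dup        -> 40 40
pop        -> 40
pop        -> (empty)
bipush -5  -> -5
bipush 6   -> -5 6
imul       -> -30
dup        -> -30 -30
swap       -> -30 -30
swap       -> -30 -30
ineg       -> -30 30
pop        -> -30
bipush 4   -> -30 4
imul       -> -120
bipush -26 -> -120 -26
dup        -> -120 -26 -26
swap       -> -120 -26 -26
imul       -> -120 676
isub       -> -796
dup        -> -796 -796
pop        -> -796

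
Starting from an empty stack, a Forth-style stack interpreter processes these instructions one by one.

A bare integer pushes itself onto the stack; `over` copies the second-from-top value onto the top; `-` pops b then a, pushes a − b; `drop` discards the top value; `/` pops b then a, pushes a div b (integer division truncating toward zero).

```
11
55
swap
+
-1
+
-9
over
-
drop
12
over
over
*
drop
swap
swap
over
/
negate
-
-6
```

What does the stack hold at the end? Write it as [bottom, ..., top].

[65, -6]

11      11
55      11 55
swap    55 11
+       66
-1      66 -1
+       65
-9      65 -9
over    65 -9 65
-       65 -74
drop    65
12      65 12
over    65 12 65
over    65 12 65 12
*       65 12 780
drop    65 12
swap    12 65
swap    65 12
over    65 12 65
/       65 0
negate  65 0
-       65
-6      65 -6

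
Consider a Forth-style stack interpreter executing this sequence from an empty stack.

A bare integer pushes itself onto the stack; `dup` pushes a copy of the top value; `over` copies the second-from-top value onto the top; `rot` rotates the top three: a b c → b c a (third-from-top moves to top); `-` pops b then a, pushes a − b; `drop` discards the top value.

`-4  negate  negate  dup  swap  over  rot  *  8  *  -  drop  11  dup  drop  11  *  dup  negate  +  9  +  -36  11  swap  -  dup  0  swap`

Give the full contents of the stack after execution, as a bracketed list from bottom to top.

-4     : [-4]
negate : [4]
negate : [-4]
dup    : [-4, -4]
swap   : [-4, -4]
over   : [-4, -4, -4]
rot    : [-4, -4, -4]
*      : [-4, 16]
8      : [-4, 16, 8]
*      : [-4, 128]
-      : [-132]
drop   : []
11     : [11]
dup    : [11, 11]
drop   : [11]
11     : [11, 11]
*      : [121]
dup    : [121, 121]
negate : [121, -121]
+      : [0]
9      : [0, 9]
+      : [9]
-36    : [9, -36]
11     : [9, -36, 11]
swap   : [9, 11, -36]
-      : [9, 47]
dup    : [9, 47, 47]
0      : [9, 47, 47, 0]
swap   : [9, 47, 0, 47]

[9, 47, 0, 47]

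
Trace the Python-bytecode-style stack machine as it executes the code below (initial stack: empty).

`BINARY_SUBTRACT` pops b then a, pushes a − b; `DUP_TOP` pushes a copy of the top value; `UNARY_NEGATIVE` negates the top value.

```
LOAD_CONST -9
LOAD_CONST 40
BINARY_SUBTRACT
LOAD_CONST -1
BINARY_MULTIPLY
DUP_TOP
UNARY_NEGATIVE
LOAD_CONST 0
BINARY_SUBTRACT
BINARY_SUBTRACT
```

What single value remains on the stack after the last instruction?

98

LOAD_CONST -9   -> [-9]
LOAD_CONST 40   -> [-9, 40]
BINARY_SUBTRACT -> [-49]
LOAD_CONST -1   -> [-49, -1]
BINARY_MULTIPLY -> [49]
DUP_TOP         -> [49, 49]
UNARY_NEGATIVE  -> [49, -49]
LOAD_CONST 0    -> [49, -49, 0]
BINARY_SUBTRACT -> [49, -49]
BINARY_SUBTRACT -> [98]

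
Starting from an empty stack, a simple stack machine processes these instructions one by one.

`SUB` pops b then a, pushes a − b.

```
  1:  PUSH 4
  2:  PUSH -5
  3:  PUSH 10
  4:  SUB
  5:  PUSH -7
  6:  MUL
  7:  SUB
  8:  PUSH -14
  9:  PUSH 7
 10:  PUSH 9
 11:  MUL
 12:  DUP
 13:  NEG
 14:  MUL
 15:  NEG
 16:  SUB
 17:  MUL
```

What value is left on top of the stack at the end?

PUSH 4   -> [4]
PUSH -5  -> [4, -5]
PUSH 10  -> [4, -5, 10]
SUB      -> [4, -15]
PUSH -7  -> [4, -15, -7]
MUL      -> [4, 105]
SUB      -> [-101]
PUSH -14 -> [-101, -14]
PUSH 7   -> [-101, -14, 7]
PUSH 9   -> [-101, -14, 7, 9]
MUL      -> [-101, -14, 63]
DUP      -> [-101, -14, 63, 63]
NEG      -> [-101, -14, 63, -63]
MUL      -> [-101, -14, -3969]
NEG      -> [-101, -14, 3969]
SUB      -> [-101, -3983]
MUL      -> [402283]

402283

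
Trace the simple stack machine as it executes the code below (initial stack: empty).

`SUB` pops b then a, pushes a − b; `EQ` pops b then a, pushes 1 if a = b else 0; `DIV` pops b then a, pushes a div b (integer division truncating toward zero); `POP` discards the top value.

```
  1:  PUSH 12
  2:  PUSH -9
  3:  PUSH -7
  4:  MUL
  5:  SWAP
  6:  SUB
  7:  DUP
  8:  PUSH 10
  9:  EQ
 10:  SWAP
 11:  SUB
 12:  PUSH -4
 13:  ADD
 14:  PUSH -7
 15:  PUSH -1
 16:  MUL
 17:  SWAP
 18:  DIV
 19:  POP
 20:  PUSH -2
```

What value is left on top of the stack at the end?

PUSH 12  12
PUSH -9  12 -9
PUSH -7  12 -9 -7
MUL      12 63
SWAP     63 12
SUB      51
DUP      51 51
PUSH 10  51 51 10
EQ       51 0
SWAP     0 51
SUB      -51
PUSH -4  -51 -4
ADD      -55
PUSH -7  -55 -7
PUSH -1  -55 -7 -1
MUL      -55 7
SWAP     7 -55
DIV      0
POP      (empty)
PUSH -2  -2

-2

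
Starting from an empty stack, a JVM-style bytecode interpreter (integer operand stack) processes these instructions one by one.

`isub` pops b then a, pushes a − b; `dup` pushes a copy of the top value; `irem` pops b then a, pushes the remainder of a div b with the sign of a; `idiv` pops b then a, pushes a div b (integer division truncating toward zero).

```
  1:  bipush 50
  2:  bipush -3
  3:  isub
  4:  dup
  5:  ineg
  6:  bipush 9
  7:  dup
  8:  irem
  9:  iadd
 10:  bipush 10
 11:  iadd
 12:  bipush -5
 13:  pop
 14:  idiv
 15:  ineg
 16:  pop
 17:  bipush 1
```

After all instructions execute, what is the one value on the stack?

1

bipush 50 : [50]
bipush -3 : [50, -3]
isub      : [53]
dup       : [53, 53]
ineg      : [53, -53]
bipush 9  : [53, -53, 9]
dup       : [53, -53, 9, 9]
irem      : [53, -53, 0]
iadd      : [53, -53]
bipush 10 : [53, -53, 10]
iadd      : [53, -43]
bipush -5 : [53, -43, -5]
pop       : [53, -43]
idiv      : [-1]
ineg      : [1]
pop       : []
bipush 1  : [1]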